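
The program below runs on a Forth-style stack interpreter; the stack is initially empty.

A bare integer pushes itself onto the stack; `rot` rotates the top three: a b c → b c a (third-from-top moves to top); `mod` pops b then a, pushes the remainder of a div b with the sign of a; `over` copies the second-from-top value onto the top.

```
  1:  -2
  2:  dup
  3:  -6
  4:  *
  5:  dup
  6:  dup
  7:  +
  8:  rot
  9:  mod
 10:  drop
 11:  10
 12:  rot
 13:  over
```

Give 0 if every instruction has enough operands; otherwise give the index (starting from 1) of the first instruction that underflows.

-2   : -2
dup  : -2 -2
-6   : -2 -2 -6
*    : -2 12
dup  : -2 12 12
dup  : -2 12 12 12
+    : -2 12 24
rot  : 12 24 -2
mod  : 12 0
drop : 12
10   : 12 10
rot  — needs 3 operands, stack has 2 → underflow

12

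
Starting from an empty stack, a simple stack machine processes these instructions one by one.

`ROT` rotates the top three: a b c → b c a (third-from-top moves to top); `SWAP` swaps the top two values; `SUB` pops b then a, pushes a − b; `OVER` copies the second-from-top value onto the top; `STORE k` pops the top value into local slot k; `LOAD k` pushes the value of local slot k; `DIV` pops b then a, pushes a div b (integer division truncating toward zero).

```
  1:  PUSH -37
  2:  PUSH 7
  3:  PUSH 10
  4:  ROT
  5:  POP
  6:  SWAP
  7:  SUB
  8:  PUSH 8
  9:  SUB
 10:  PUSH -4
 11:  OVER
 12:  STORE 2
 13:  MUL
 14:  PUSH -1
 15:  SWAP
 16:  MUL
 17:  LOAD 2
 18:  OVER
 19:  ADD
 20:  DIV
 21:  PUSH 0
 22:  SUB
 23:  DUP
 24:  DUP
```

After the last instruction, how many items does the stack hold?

3

PUSH -37 : [-37]
PUSH 7   : [-37, 7]
PUSH 10  : [-37, 7, 10]
ROT      : [7, 10, -37]
POP      : [7, 10]
SWAP     : [10, 7]
SUB      : [3]
PUSH 8   : [3, 8]
SUB      : [-5]
PUSH -4  : [-5, -4]
OVER     : [-5, -4, -5]
STORE 2  : [-5, -4]
MUL      : [20]
PUSH -1  : [20, -1]
SWAP     : [-1, 20]
MUL      : [-20]
LOAD 2   : [-20, -5]
OVER     : [-20, -5, -20]
ADD      : [-20, -25]
DIV      : [0]
PUSH 0   : [0, 0]
SUB      : [0]
DUP      : [0, 0]
DUP      : [0, 0, 0]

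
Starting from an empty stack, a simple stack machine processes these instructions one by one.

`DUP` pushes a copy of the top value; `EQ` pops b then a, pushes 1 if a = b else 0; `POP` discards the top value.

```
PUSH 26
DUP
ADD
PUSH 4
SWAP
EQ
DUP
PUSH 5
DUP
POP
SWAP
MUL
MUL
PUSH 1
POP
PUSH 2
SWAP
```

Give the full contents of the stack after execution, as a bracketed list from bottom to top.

PUSH 26 : 26
DUP     : 26 26
ADD     : 52
PUSH 4  : 52 4
SWAP    : 4 52
EQ      : 0
DUP     : 0 0
PUSH 5  : 0 0 5
DUP     : 0 0 5 5
POP     : 0 0 5
SWAP    : 0 5 0
MUL     : 0 0
MUL     : 0
PUSH 1  : 0 1
POP     : 0
PUSH 2  : 0 2
SWAP    : 2 0

[2, 0]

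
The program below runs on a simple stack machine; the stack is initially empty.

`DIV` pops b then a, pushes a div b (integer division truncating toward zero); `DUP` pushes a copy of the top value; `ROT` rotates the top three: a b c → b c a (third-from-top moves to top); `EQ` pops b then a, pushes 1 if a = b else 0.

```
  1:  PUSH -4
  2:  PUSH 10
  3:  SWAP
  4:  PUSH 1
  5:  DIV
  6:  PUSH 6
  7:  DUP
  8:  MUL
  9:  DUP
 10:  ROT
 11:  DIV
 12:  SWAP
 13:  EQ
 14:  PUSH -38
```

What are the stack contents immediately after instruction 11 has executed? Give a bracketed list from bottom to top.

[10, 36, -9]

PUSH -4  [-4]
PUSH 10  [-4, 10]
SWAP     [10, -4]
PUSH 1   [10, -4, 1]
DIV      [10, -4]
PUSH 6   [10, -4, 6]
DUP      [10, -4, 6, 6]
MUL      [10, -4, 36]
DUP      [10, -4, 36, 36]
ROT      [10, 36, 36, -4]
DIV      [10, 36, -9]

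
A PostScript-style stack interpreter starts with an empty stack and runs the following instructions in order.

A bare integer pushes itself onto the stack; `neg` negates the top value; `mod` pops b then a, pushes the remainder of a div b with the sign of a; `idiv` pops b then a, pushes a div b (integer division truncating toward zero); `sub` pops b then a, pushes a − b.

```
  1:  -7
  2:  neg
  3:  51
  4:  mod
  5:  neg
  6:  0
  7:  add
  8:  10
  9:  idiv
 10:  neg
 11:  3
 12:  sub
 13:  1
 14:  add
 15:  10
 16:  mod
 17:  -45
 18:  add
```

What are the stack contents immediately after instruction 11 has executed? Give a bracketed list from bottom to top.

-7   : [-7]
neg  : [7]
51   : [7, 51]
mod  : [7]
neg  : [-7]
0    : [-7, 0]
add  : [-7]
10   : [-7, 10]
idiv : [0]
neg  : [0]
3    : [0, 3]

[0, 3]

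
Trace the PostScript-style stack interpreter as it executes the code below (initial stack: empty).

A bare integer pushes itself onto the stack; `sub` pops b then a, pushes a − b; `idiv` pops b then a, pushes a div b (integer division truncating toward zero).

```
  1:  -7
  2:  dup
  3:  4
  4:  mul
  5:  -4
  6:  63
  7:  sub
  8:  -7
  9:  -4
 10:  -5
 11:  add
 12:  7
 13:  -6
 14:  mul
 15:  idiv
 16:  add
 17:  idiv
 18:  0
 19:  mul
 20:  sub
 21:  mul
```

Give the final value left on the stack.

196

-7   -> [-7]
dup  -> [-7, -7]
4    -> [-7, -7, 4]
mul  -> [-7, -28]
-4   -> [-7, -28, -4]
63   -> [-7, -28, -4, 63]
sub  -> [-7, -28, -67]
-7   -> [-7, -28, -67, -7]
-4   -> [-7, -28, -67, -7, -4]
-5   -> [-7, -28, -67, -7, -4, -5]
add  -> [-7, -28, -67, -7, -9]
7    -> [-7, -28, -67, -7, -9, 7]
-6   -> [-7, -28, -67, -7, -9, 7, -6]
mul  -> [-7, -28, -67, -7, -9, -42]
idiv -> [-7, -28, -67, -7, 0]
add  -> [-7, -28, -67, -7]
idiv -> [-7, -28, 9]
0    -> [-7, -28, 9, 0]
mul  -> [-7, -28, 0]
sub  -> [-7, -28]
mul  -> [196]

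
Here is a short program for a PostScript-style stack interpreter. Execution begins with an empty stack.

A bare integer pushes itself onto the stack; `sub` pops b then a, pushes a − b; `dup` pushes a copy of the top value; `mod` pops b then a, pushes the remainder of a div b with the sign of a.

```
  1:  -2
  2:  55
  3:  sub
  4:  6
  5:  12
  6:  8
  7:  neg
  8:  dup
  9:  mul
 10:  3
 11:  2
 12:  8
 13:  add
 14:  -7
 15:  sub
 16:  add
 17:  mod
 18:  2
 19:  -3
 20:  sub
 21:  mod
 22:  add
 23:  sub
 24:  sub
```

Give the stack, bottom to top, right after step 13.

-2  : -2
55  : -2 55
sub : -57
6   : -57 6
12  : -57 6 12
8   : -57 6 12 8
neg : -57 6 12 -8
dup : -57 6 12 -8 -8
mul : -57 6 12 64
3   : -57 6 12 64 3
2   : -57 6 12 64 3 2
8   : -57 6 12 64 3 2 8
add : -57 6 12 64 3 10

[-57, 6, 12, 64, 3, 10]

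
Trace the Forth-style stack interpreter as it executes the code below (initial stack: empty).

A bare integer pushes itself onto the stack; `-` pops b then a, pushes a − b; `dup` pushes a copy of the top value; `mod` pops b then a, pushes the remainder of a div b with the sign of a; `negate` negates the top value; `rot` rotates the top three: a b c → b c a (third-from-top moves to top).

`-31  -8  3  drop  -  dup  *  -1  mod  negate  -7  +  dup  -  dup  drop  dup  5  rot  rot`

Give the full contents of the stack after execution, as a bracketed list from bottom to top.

-31     [-31]
-8      [-31, -8]
3       [-31, -8, 3]
drop    [-31, -8]
-       [-23]
dup     [-23, -23]
*       [529]
-1      [529, -1]
mod     [0]
negate  [0]
-7      [0, -7]
+       [-7]
dup     [-7, -7]
-       [0]
dup     [0, 0]
drop    [0]
dup     [0, 0]
5       [0, 0, 5]
rot     [0, 5, 0]
rot     [5, 0, 0]

[5, 0, 0]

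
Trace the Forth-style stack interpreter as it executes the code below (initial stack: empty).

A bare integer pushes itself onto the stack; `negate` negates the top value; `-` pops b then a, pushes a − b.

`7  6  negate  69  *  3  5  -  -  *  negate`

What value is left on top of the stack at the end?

7      : 7
6      : 7 6
negate : 7 -6
69     : 7 -6 69
*      : 7 -414
3      : 7 -414 3
5      : 7 -414 3 5
-      : 7 -414 -2
-      : 7 -412
*      : -2884
negate : 2884

2884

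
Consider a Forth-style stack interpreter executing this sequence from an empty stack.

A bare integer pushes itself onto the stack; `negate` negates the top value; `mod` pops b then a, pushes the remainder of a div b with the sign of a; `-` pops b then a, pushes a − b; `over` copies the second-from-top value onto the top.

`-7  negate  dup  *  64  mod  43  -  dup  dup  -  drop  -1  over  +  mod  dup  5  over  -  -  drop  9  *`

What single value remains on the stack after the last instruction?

-7     → -7
negate → 7
dup    → 7 7
*      → 49
64     → 49 64
mod    → 49
43     → 49 43
-      → 6
dup    → 6 6
dup    → 6 6 6
-      → 6 0
drop   → 6
-1     → 6 -1
over   → 6 -1 6
+      → 6 5
mod    → 1
dup    → 1 1
5      → 1 1 5
over   → 1 1 5 1
-      → 1 1 4
-      → 1 -3
drop   → 1
9      → 1 9
*      → 9

9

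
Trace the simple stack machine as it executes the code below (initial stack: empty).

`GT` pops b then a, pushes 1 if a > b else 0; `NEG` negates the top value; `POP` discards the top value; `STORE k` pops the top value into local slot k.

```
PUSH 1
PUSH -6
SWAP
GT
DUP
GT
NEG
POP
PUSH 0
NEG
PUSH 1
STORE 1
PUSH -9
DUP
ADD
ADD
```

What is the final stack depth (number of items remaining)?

1

PUSH 1  → 1
PUSH -6 → 1 -6
SWAP    → -6 1
GT      → 0
DUP     → 0 0
GT      → 0
NEG     → 0
POP     → (empty)
PUSH 0  → 0
NEG     → 0
PUSH 1  → 0 1
STORE 1 → 0
PUSH -9 → 0 -9
DUP     → 0 -9 -9
ADD     → 0 -18
ADD     → -18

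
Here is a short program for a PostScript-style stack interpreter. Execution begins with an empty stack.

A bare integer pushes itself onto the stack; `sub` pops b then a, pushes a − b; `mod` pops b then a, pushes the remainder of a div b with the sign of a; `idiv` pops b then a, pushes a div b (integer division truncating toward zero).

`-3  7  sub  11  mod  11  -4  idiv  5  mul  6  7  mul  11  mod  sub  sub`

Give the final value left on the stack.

-3    [-3]
7     [-3, 7]
sub   [-10]
11    [-10, 11]
mod   [-10]
11    [-10, 11]
-4    [-10, 11, -4]
idiv  [-10, -2]
5     [-10, -2, 5]
mul   [-10, -10]
6     [-10, -10, 6]
7     [-10, -10, 6, 7]
mul   [-10, -10, 42]
11    [-10, -10, 42, 11]
mod   [-10, -10, 9]
sub   [-10, -19]
sub   [9]

9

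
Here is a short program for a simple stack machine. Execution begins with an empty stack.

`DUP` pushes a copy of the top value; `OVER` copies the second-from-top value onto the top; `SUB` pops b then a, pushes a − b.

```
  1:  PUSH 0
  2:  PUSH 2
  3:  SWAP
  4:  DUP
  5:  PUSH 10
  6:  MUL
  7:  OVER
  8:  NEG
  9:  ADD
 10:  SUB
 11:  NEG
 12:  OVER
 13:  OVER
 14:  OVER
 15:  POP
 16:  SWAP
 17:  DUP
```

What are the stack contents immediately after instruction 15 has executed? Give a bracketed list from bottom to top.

PUSH 0  : [0]
PUSH 2  : [0, 2]
SWAP    : [2, 0]
DUP     : [2, 0, 0]
PUSH 10 : [2, 0, 0, 10]
MUL     : [2, 0, 0]
OVER    : [2, 0, 0, 0]
NEG     : [2, 0, 0, 0]
ADD     : [2, 0, 0]
SUB     : [2, 0]
NEG     : [2, 0]
OVER    : [2, 0, 2]
OVER    : [2, 0, 2, 0]
OVER    : [2, 0, 2, 0, 2]
POP     : [2, 0, 2, 0]

[2, 0, 2, 0]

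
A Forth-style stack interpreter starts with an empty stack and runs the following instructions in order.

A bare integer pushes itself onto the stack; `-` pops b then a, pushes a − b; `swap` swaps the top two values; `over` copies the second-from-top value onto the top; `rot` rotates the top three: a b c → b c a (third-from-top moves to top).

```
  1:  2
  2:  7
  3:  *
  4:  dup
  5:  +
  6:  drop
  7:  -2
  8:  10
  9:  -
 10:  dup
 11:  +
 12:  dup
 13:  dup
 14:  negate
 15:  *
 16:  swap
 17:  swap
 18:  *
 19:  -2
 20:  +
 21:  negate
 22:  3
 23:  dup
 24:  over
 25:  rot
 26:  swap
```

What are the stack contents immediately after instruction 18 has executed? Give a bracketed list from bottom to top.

2       [2]
7       [2, 7]
*       [14]
dup     [14, 14]
+       [28]
drop    []
-2      [-2]
10      [-2, 10]
-       [-12]
dup     [-12, -12]
+       [-24]
dup     [-24, -24]
dup     [-24, -24, -24]
negate  [-24, -24, 24]
*       [-24, -576]
swap    [-576, -24]
swap    [-24, -576]
*       [13824]

[13824]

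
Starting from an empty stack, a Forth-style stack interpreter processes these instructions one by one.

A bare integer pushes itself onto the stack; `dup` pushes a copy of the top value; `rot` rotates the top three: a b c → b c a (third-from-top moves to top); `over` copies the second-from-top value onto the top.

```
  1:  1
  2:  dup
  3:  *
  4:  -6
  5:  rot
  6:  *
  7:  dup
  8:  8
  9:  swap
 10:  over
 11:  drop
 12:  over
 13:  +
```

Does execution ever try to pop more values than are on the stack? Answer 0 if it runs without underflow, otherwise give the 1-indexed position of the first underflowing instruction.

1   → [1]
dup → [1, 1]
*   → [1]
-6  → [1, -6]
rot  — needs 3 operands, stack has 2 → underflow

5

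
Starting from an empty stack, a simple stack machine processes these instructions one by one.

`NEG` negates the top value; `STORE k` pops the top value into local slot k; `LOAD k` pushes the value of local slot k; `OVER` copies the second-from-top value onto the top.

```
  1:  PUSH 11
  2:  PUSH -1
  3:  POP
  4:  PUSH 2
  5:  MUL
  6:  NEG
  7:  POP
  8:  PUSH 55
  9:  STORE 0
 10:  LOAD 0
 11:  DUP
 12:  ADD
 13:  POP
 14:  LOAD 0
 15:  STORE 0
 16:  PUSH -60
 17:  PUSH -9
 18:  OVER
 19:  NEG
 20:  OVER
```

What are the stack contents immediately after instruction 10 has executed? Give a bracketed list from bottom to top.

[55]

PUSH 11 -> 11
PUSH -1 -> 11 -1
POP     -> 11
PUSH 2  -> 11 2
MUL     -> 22
NEG     -> -22
POP     -> (empty)
PUSH 55 -> 55
STORE 0 -> (empty)
LOAD 0  -> 55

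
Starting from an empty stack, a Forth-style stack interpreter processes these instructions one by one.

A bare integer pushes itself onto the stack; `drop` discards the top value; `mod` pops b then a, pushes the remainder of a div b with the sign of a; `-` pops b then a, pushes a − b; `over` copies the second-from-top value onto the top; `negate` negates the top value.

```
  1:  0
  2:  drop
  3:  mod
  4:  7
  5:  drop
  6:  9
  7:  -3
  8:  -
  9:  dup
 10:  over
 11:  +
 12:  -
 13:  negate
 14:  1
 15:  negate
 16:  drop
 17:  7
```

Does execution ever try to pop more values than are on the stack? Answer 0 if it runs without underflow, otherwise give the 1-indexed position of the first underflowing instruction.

0    → [0]
drop → []
mod  — needs 2 operands, stack has 0 → underflow

3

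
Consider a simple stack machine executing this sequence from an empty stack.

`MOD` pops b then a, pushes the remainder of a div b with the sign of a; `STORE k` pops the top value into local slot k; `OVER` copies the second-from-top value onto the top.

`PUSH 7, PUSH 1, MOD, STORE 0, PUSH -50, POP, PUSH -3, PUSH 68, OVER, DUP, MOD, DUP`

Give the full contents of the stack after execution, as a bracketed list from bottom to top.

PUSH 7    [7]
PUSH 1    [7, 1]
MOD       [0]
STORE 0   []
PUSH -50  [-50]
POP       []
PUSH -3   [-3]
PUSH 68   [-3, 68]
OVER      [-3, 68, -3]
DUP       [-3, 68, -3, -3]
MOD       [-3, 68, 0]
DUP       [-3, 68, 0, 0]

[-3, 68, 0, 0]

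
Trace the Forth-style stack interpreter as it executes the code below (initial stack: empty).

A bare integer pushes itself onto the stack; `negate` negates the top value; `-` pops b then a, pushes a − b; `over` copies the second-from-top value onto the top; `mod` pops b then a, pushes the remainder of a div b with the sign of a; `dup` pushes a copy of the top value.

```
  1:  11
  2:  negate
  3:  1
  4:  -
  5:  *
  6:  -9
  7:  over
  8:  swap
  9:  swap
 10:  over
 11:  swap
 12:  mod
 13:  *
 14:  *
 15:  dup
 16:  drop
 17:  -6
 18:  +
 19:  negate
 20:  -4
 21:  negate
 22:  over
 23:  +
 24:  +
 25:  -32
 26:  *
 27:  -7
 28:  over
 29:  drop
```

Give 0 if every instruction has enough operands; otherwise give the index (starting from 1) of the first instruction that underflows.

5

11      [11]
negate  [-11]
1       [-11, 1]
-       [-12]
*  — needs 2 operands, stack has 1 → underflow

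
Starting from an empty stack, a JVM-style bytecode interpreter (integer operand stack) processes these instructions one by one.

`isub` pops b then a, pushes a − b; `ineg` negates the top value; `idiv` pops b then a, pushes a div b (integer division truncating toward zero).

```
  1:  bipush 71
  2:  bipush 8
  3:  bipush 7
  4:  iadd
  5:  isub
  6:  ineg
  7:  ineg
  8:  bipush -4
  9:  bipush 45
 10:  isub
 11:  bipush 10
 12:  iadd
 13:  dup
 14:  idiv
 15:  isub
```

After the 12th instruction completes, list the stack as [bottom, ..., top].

bipush 71 -> 71
bipush 8  -> 71 8
bipush 7  -> 71 8 7
iadd      -> 71 15
isub      -> 56
ineg      -> -56
ineg      -> 56
bipush -4 -> 56 -4
bipush 45 -> 56 -4 45
isub      -> 56 -49
bipush 10 -> 56 -49 10
iadd      -> 56 -39

[56, -39]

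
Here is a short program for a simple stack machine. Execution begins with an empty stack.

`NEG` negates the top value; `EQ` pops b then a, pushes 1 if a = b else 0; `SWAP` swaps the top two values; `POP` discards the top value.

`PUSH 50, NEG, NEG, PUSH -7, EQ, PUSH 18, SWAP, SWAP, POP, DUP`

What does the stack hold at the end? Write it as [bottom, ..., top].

PUSH 50 : [50]
NEG     : [-50]
NEG     : [50]
PUSH -7 : [50, -7]
EQ      : [0]
PUSH 18 : [0, 18]
SWAP    : [18, 0]
SWAP    : [0, 18]
POP     : [0]
DUP     : [0, 0]

[0, 0]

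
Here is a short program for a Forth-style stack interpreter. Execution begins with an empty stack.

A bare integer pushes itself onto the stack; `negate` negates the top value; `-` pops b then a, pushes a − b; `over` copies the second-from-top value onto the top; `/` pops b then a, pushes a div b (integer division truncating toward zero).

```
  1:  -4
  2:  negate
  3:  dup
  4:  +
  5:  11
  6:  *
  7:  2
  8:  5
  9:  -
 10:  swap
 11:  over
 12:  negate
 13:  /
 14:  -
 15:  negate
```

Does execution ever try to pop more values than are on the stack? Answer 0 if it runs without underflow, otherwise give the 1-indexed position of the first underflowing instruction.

-4     -> -4
negate -> 4
dup    -> 4 4
+      -> 8
11     -> 8 11
*      -> 88
2      -> 88 2
5      -> 88 2 5
-      -> 88 -3
swap   -> -3 88
over   -> -3 88 -3
negate -> -3 88 3
/      -> -3 29
-      -> -32
negate -> 32

0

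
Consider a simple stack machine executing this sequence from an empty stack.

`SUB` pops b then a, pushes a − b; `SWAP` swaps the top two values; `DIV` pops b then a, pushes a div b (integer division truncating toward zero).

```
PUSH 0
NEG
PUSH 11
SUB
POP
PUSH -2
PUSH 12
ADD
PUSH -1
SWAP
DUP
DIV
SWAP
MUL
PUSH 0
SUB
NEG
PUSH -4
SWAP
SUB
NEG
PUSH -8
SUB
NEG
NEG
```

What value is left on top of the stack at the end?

13

PUSH 0  → [0]
NEG     → [0]
PUSH 11 → [0, 11]
SUB     → [-11]
POP     → []
PUSH -2 → [-2]
PUSH 12 → [-2, 12]
ADD     → [10]
PUSH -1 → [10, -1]
SWAP    → [-1, 10]
DUP     → [-1, 10, 10]
DIV     → [-1, 1]
SWAP    → [1, -1]
MUL     → [-1]
PUSH 0  → [-1, 0]
SUB     → [-1]
NEG     → [1]
PUSH -4 → [1, -4]
SWAP    → [-4, 1]
SUB     → [-5]
NEG     → [5]
PUSH -8 → [5, -8]
SUB     → [13]
NEG     → [-13]
NEG     → [13]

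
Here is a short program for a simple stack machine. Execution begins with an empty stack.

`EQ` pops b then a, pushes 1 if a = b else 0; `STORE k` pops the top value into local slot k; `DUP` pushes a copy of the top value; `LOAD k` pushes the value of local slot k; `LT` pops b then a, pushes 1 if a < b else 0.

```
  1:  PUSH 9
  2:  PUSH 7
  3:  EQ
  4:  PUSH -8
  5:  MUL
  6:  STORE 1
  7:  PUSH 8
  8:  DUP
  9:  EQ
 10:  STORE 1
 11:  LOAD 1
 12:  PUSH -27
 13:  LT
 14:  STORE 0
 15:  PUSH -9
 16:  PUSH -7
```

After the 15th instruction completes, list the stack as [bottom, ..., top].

PUSH 9   → 9
PUSH 7   → 9 7
EQ       → 0
PUSH -8  → 0 -8
MUL      → 0
STORE 1  → (empty)
PUSH 8   → 8
DUP      → 8 8
EQ       → 1
STORE 1  → (empty)
LOAD 1   → 1
PUSH -27 → 1 -27
LT       → 0
STORE 0  → (empty)
PUSH -9  → -9

[-9]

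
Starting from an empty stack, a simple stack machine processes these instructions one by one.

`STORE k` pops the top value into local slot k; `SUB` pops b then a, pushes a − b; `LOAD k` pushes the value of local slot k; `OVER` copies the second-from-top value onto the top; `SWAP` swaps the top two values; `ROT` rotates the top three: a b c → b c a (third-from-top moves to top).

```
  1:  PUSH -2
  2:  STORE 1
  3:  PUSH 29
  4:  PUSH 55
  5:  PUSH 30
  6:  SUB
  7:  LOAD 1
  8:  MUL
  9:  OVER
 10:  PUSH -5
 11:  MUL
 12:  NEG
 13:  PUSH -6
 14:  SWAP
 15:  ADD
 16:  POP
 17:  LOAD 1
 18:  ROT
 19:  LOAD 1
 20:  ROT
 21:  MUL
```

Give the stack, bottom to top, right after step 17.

[29, -50, -2]

PUSH -2 → [-2]
STORE 1 → []
PUSH 29 → [29]
PUSH 55 → [29, 55]
PUSH 30 → [29, 55, 30]
SUB     → [29, 25]
LOAD 1  → [29, 25, -2]
MUL     → [29, -50]
OVER    → [29, -50, 29]
PUSH -5 → [29, -50, 29, -5]
MUL     → [29, -50, -145]
NEG     → [29, -50, 145]
PUSH -6 → [29, -50, 145, -6]
SWAP    → [29, -50, -6, 145]
ADD     → [29, -50, 139]
POP     → [29, -50]
LOAD 1  → [29, -50, -2]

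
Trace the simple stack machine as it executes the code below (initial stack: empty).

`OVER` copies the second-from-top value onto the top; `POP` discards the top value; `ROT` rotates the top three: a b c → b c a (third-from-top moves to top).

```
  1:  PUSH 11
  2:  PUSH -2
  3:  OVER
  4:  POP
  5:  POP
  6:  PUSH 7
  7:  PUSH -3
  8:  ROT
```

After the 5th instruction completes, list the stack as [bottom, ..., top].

PUSH 11 : 11
PUSH -2 : 11 -2
OVER    : 11 -2 11
POP     : 11 -2
POP     : 11

[11]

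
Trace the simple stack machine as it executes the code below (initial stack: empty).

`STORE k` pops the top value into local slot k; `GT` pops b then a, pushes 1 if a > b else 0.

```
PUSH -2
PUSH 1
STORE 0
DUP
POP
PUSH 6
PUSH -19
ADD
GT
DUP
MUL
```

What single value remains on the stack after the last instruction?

1

PUSH -2   [-2]
PUSH 1    [-2, 1]
STORE 0   [-2]
DUP       [-2, -2]
POP       [-2]
PUSH 6    [-2, 6]
PUSH -19  [-2, 6, -19]
ADD       [-2, -13]
GT        [1]
DUP       [1, 1]
MUL       [1]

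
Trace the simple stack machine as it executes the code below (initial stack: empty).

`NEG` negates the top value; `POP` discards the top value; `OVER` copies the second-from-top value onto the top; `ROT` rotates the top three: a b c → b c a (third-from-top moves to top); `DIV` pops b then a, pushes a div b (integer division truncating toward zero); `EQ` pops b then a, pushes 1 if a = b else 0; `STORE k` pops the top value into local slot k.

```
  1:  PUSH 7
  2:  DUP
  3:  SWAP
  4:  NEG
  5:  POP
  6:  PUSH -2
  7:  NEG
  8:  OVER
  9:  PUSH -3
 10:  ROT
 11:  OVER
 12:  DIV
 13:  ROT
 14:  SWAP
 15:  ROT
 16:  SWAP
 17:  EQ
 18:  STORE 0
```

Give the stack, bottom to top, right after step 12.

[7, 7, -3, 0]

PUSH 7  : 7
DUP     : 7 7
SWAP    : 7 7
NEG     : 7 -7
POP     : 7
PUSH -2 : 7 -2
NEG     : 7 2
OVER    : 7 2 7
PUSH -3 : 7 2 7 -3
ROT     : 7 7 -3 2
OVER    : 7 7 -3 2 -3
DIV     : 7 7 -3 0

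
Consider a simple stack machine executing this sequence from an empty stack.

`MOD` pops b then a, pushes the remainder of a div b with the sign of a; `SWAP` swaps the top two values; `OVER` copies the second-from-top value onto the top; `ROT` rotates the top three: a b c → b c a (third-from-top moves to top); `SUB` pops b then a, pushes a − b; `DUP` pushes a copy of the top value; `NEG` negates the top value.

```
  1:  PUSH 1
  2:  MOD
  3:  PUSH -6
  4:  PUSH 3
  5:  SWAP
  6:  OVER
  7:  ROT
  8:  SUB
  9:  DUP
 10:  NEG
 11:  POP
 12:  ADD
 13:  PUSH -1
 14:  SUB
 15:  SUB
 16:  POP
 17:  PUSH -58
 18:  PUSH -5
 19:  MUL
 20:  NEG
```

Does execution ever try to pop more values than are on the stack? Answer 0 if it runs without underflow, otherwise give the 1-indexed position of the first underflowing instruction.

PUSH 1 -> [1]
MOD  — needs 2 operands, stack has 1 → underflow

2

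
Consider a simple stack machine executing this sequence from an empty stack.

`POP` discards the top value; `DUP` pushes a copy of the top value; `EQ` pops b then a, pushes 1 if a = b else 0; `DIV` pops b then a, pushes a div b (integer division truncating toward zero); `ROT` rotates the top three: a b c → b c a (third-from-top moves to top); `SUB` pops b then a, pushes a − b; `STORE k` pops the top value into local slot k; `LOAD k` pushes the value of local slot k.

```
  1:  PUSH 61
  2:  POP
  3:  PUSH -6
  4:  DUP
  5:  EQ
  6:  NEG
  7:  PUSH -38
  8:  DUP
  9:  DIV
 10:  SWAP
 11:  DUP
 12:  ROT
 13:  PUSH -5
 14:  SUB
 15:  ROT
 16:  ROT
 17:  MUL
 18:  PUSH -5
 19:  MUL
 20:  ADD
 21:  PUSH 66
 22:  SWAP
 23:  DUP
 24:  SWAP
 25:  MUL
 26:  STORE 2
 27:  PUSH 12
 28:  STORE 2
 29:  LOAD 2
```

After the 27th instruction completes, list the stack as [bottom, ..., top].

PUSH 61  → [61]
POP      → []
PUSH -6  → [-6]
DUP      → [-6, -6]
EQ       → [1]
NEG      → [-1]
PUSH -38 → [-1, -38]
DUP      → [-1, -38, -38]
DIV      → [-1, 1]
SWAP     → [1, -1]
DUP      → [1, -1, -1]
ROT      → [-1, -1, 1]
PUSH -5  → [-1, -1, 1, -5]
SUB      → [-1, -1, 6]
ROT      → [-1, 6, -1]
ROT      → [6, -1, -1]
MUL      → [6, 1]
PUSH -5  → [6, 1, -5]
MUL      → [6, -5]
ADD      → [1]
PUSH 66  → [1, 66]
SWAP     → [66, 1]
DUP      → [66, 1, 1]
SWAP     → [66, 1, 1]
MUL      → [66, 1]
STORE 2  → [66]
PUSH 12  → [66, 12]

[66, 12]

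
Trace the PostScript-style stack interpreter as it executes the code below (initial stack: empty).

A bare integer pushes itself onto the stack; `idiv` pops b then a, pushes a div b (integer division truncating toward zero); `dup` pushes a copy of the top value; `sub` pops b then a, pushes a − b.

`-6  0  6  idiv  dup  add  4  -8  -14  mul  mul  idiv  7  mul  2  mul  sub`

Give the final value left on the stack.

-6   -> -6
0    -> -6 0
6    -> -6 0 6
idiv -> -6 0
dup  -> -6 0 0
add  -> -6 0
4    -> -6 0 4
-8   -> -6 0 4 -8
-14  -> -6 0 4 -8 -14
mul  -> -6 0 4 112
mul  -> -6 0 448
idiv -> -6 0
7    -> -6 0 7
mul  -> -6 0
2    -> -6 0 2
mul  -> -6 0
sub  -> -6

-6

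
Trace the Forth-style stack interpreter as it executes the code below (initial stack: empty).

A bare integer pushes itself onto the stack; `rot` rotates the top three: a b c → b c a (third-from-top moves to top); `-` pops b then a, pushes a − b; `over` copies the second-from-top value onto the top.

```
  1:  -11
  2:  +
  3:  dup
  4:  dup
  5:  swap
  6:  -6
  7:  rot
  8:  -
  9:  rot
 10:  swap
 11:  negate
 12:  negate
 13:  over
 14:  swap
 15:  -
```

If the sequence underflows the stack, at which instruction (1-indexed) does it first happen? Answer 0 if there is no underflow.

-11 : [-11]
+  — needs 2 operands, stack has 1 → underflow

2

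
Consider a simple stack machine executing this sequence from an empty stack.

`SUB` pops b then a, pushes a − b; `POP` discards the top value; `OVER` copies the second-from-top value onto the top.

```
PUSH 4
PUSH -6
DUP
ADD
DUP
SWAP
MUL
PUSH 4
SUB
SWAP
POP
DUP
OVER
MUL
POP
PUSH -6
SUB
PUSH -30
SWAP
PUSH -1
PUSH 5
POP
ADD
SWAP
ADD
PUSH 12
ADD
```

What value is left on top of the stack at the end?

PUSH 4   -> [4]
PUSH -6  -> [4, -6]
DUP      -> [4, -6, -6]
ADD      -> [4, -12]
DUP      -> [4, -12, -12]
SWAP     -> [4, -12, -12]
MUL      -> [4, 144]
PUSH 4   -> [4, 144, 4]
SUB      -> [4, 140]
SWAP     -> [140, 4]
POP      -> [140]
DUP      -> [140, 140]
OVER     -> [140, 140, 140]
MUL      -> [140, 19600]
POP      -> [140]
PUSH -6  -> [140, -6]
SUB      -> [146]
PUSH -30 -> [146, -30]
SWAP     -> [-30, 146]
PUSH -1  -> [-30, 146, -1]
PUSH 5   -> [-30, 146, -1, 5]
POP      -> [-30, 146, -1]
ADD      -> [-30, 145]
SWAP     -> [145, -30]
ADD      -> [115]
PUSH 12  -> [115, 12]
ADD      -> [127]

127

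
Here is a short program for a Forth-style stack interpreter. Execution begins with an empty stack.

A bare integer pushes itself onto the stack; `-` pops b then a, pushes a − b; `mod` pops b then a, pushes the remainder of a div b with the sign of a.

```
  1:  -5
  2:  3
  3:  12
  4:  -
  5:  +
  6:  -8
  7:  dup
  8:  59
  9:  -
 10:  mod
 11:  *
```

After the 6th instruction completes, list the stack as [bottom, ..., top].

[-14, -8]

-5 → -5
3  → -5 3
12 → -5 3 12
-  → -5 -9
+  → -14
-8 → -14 -8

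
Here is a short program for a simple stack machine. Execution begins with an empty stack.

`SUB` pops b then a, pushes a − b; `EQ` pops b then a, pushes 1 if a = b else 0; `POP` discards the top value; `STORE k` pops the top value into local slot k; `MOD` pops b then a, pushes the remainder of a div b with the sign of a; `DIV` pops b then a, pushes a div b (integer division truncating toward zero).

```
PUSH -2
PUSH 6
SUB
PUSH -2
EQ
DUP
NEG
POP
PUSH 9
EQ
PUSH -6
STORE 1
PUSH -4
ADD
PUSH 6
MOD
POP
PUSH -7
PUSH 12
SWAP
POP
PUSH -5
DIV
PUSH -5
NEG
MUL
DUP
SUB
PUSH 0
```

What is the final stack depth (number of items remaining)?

2

PUSH -2  -2
PUSH 6   -2 6
SUB      -8
PUSH -2  -8 -2
EQ       0
DUP      0 0
NEG      0 0
POP      0
PUSH 9   0 9
EQ       0
PUSH -6  0 -6
STORE 1  0
PUSH -4  0 -4
ADD      -4
PUSH 6   -4 6
MOD      -4
POP      (empty)
PUSH -7  -7
PUSH 12  -7 12
SWAP     12 -7
POP      12
PUSH -5  12 -5
DIV      -2
PUSH -5  -2 -5
NEG      -2 5
MUL      -10
DUP      -10 -10
SUB      0
PUSH 0   0 0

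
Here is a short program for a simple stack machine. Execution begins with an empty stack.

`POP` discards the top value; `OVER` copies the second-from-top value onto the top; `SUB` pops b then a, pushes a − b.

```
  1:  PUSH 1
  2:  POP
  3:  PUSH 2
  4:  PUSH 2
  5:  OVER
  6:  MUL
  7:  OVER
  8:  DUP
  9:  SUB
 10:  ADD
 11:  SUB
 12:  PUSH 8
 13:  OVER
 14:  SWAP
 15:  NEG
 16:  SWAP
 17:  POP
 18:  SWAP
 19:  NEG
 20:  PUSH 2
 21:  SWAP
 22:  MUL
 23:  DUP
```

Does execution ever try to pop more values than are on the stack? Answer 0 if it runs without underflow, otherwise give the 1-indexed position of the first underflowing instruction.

0

PUSH 1 -> [1]
POP    -> []
PUSH 2 -> [2]
PUSH 2 -> [2, 2]
OVER   -> [2, 2, 2]
MUL    -> [2, 4]
OVER   -> [2, 4, 2]
DUP    -> [2, 4, 2, 2]
SUB    -> [2, 4, 0]
ADD    -> [2, 4]
SUB    -> [-2]
PUSH 8 -> [-2, 8]
OVER   -> [-2, 8, -2]
SWAP   -> [-2, -2, 8]
NEG    -> [-2, -2, -8]
SWAP   -> [-2, -8, -2]
POP    -> [-2, -8]
SWAP   -> [-8, -2]
NEG    -> [-8, 2]
PUSH 2 -> [-8, 2, 2]
SWAP   -> [-8, 2, 2]
MUL    -> [-8, 4]
DUP    -> [-8, 4, 4]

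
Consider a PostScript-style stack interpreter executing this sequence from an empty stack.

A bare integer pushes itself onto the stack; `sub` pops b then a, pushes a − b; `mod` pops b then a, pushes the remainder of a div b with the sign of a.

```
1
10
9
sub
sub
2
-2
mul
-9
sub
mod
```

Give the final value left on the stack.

1   -> [1]
10  -> [1, 10]
9   -> [1, 10, 9]
sub -> [1, 1]
sub -> [0]
2   -> [0, 2]
-2  -> [0, 2, -2]
mul -> [0, -4]
-9  -> [0, -4, -9]
sub -> [0, 5]
mod -> [0]

0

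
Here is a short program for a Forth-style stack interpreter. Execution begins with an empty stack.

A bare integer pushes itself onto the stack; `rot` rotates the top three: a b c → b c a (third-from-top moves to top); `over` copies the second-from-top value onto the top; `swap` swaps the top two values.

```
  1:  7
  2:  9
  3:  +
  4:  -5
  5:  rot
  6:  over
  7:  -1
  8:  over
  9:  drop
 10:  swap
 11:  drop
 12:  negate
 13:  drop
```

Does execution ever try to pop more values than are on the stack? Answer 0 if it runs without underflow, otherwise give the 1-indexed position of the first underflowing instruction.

5

7  : 7
9  : 7 9
+  : 16
-5 : 16 -5
rot  — needs 3 operands, stack has 2 → underflow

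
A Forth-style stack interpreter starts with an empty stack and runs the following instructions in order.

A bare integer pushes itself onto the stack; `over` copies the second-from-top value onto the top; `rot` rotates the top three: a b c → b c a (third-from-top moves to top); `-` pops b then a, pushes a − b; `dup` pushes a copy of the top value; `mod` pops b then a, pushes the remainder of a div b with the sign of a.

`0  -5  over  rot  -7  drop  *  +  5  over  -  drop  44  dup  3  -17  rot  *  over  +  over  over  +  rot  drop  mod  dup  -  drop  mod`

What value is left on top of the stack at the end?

0     0
-5    0 -5
over  0 -5 0
rot   -5 0 0
-7    -5 0 0 -7
drop  -5 0 0
*     -5 0
+     -5
5     -5 5
over  -5 5 -5
-     -5 10
drop  -5
44    -5 44
dup   -5 44 44
3     -5 44 44 3
-17   -5 44 44 3 -17
rot   -5 44 3 -17 44
*     -5 44 3 -748
over  -5 44 3 -748 3
+     -5 44 3 -745
over  -5 44 3 -745 3
over  -5 44 3 -745 3 -745
+     -5 44 3 -745 -742
rot   -5 44 -745 -742 3
drop  -5 44 -745 -742
mod   -5 44 -3
dup   -5 44 -3 -3
-     -5 44 0
drop  -5 44
mod   -5

-5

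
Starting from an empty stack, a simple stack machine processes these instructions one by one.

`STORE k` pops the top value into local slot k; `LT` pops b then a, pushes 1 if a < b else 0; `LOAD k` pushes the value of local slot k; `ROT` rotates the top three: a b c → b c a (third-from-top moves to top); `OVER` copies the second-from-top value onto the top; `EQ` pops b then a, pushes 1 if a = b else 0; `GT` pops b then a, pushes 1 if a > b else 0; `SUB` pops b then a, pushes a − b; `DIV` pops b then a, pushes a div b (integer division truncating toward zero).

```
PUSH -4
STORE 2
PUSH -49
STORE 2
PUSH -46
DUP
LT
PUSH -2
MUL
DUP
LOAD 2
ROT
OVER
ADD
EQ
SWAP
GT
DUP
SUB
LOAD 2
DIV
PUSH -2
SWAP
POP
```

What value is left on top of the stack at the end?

PUSH -4  → -4
STORE 2  → (empty)
PUSH -49 → -49
STORE 2  → (empty)
PUSH -46 → -46
DUP      → -46 -46
LT       → 0
PUSH -2  → 0 -2
MUL      → 0
DUP      → 0 0
LOAD 2   → 0 0 -49
ROT      → 0 -49 0
OVER     → 0 -49 0 -49
ADD      → 0 -49 -49
EQ       → 0 1
SWAP     → 1 0
GT       → 1
DUP      → 1 1
SUB      → 0
LOAD 2   → 0 -49
DIV      → 0
PUSH -2  → 0 -2
SWAP     → -2 0
POP      → -2

-2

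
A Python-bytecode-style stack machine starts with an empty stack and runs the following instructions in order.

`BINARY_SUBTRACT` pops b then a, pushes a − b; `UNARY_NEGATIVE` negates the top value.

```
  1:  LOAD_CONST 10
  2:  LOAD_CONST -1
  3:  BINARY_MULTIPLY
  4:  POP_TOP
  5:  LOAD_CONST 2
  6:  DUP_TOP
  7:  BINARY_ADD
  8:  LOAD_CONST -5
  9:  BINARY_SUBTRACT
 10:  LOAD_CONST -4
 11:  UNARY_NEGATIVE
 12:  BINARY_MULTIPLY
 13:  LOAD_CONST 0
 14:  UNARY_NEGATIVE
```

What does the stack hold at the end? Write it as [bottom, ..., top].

LOAD_CONST 10    [10]
LOAD_CONST -1    [10, -1]
BINARY_MULTIPLY  [-10]
POP_TOP          []
LOAD_CONST 2     [2]
DUP_TOP          [2, 2]
BINARY_ADD       [4]
LOAD_CONST -5    [4, -5]
BINARY_SUBTRACT  [9]
LOAD_CONST -4    [9, -4]
UNARY_NEGATIVE   [9, 4]
BINARY_MULTIPLY  [36]
LOAD_CONST 0     [36, 0]
UNARY_NEGATIVE   [36, 0]

[36, 0]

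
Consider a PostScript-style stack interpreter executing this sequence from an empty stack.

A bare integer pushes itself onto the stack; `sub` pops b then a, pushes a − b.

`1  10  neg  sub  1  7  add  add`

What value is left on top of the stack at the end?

19

1   → 1
10  → 1 10
neg → 1 -10
sub → 11
1   → 11 1
7   → 11 1 7
add → 11 8
add → 19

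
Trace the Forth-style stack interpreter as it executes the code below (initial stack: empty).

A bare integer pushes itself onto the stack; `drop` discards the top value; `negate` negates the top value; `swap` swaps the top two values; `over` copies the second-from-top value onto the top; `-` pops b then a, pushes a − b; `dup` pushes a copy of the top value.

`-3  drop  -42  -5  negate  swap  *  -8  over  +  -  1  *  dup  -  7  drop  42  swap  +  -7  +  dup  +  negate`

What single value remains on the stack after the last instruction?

-3      -3
drop    (empty)
-42     -42
-5      -42 -5
negate  -42 5
swap    5 -42
*       -210
-8      -210 -8
over    -210 -8 -210
+       -210 -218
-       8
1       8 1
*       8
dup     8 8
-       0
7       0 7
drop    0
42      0 42
swap    42 0
+       42
-7      42 -7
+       35
dup     35 35
+       70
negate  -70

-70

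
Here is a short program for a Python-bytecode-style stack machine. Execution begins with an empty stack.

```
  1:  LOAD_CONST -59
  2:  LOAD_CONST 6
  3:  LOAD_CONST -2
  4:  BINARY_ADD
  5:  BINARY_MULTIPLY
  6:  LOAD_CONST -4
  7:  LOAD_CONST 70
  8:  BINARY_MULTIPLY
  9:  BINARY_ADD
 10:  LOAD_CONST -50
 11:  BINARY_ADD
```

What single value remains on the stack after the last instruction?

LOAD_CONST -59   [-59]
LOAD_CONST 6     [-59, 6]
LOAD_CONST -2    [-59, 6, -2]
BINARY_ADD       [-59, 4]
BINARY_MULTIPLY  [-236]
LOAD_CONST -4    [-236, -4]
LOAD_CONST 70    [-236, -4, 70]
BINARY_MULTIPLY  [-236, -280]
BINARY_ADD       [-516]
LOAD_CONST -50   [-516, -50]
BINARY_ADD       [-566]

-566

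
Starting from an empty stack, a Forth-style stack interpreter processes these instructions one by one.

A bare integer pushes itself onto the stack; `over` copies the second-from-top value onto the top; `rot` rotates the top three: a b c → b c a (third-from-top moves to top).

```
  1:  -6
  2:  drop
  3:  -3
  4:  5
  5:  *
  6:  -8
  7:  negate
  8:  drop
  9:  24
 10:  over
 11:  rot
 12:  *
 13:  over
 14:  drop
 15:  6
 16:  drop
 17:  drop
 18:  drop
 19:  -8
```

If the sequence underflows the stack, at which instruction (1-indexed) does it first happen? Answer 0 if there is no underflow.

0

-6     -> [-6]
drop   -> []
-3     -> [-3]
5      -> [-3, 5]
*      -> [-15]
-8     -> [-15, -8]
negate -> [-15, 8]
drop   -> [-15]
24     -> [-15, 24]
over   -> [-15, 24, -15]
rot    -> [24, -15, -15]
*      -> [24, 225]
over   -> [24, 225, 24]
drop   -> [24, 225]
6      -> [24, 225, 6]
drop   -> [24, 225]
drop   -> [24]
drop   -> []
-8     -> [-8]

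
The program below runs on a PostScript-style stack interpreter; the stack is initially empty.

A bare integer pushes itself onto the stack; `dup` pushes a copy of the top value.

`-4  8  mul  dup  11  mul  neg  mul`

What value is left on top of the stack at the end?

-11264

-4  : [-4]
8   : [-4, 8]
mul : [-32]
dup : [-32, -32]
11  : [-32, -32, 11]
mul : [-32, -352]
neg : [-32, 352]
mul : [-11264]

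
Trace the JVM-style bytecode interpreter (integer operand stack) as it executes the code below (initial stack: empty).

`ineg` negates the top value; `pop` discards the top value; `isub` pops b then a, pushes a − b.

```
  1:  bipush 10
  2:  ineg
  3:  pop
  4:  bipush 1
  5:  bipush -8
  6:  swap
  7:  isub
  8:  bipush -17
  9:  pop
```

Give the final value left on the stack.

bipush 10   10
ineg        -10
pop         (empty)
bipush 1    1
bipush -8   1 -8
swap        -8 1
isub        -9
bipush -17  -9 -17
pop         -9

-9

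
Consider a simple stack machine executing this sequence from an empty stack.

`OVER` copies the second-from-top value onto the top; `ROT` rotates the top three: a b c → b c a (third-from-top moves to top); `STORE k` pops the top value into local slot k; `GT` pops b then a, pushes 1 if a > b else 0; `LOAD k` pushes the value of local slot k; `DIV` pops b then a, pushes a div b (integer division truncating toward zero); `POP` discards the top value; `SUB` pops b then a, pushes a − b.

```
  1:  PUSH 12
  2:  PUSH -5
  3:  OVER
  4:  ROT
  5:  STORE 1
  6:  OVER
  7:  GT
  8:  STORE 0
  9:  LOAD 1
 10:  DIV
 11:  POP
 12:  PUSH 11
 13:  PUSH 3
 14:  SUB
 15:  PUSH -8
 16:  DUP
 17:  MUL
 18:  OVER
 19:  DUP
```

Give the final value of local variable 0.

PUSH 12  12
PUSH -5  12 -5
OVER     12 -5 12
ROT      -5 12 12
STORE 1  -5 12
OVER     -5 12 -5
GT       -5 1
STORE 0  -5
LOAD 1   -5 12
DIV      0
POP      (empty)
PUSH 11  11
PUSH 3   11 3
SUB      8
PUSH -8  8 -8
DUP      8 -8 -8
MUL      8 64
OVER     8 64 8
DUP      8 64 8 8

1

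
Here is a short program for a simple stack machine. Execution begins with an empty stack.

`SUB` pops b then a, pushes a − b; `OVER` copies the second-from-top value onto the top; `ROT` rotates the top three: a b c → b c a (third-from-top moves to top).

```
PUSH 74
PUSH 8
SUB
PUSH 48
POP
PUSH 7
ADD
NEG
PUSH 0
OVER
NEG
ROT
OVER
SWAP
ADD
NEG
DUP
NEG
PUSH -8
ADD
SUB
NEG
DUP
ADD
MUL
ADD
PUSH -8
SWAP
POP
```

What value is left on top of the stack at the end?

PUSH 74  74
PUSH 8   74 8
SUB      66
PUSH 48  66 48
POP      66
PUSH 7   66 7
ADD      73
NEG      -73
PUSH 0   -73 0
OVER     -73 0 -73
NEG      -73 0 73
ROT      0 73 -73
OVER     0 73 -73 73
SWAP     0 73 73 -73
ADD      0 73 0
NEG      0 73 0
DUP      0 73 0 0
NEG      0 73 0 0
PUSH -8  0 73 0 0 -8
ADD      0 73 0 -8
SUB      0 73 8
NEG      0 73 -8
DUP      0 73 -8 -8
ADD      0 73 -16
MUL      0 -1168
ADD      -1168
PUSH -8  -1168 -8
SWAP     -8 -1168
POP      -8

-8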